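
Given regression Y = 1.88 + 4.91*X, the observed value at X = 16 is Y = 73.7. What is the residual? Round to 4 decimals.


Fitted value at X = 16 is yhat = 1.88 + 4.91*16 = 80.4400.
Residual = 73.7 - 80.4400 = -6.7400.

-6.7400


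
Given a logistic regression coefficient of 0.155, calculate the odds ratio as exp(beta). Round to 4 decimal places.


Odds ratio = exp(beta) = exp(0.155).
= 1.1677.

1.1677


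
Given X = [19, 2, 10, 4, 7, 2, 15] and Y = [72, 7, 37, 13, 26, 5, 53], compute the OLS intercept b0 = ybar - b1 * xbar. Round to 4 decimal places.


Compute b1 = 3.8046 from the OLS formula.
With xbar = 8.4286 and ybar = 30.4286, the intercept is:
b0 = 30.4286 - 3.8046 * 8.4286 = -1.6386.

-1.6386


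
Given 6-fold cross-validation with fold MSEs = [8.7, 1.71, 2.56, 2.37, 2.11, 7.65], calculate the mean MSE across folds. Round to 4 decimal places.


Sum of fold MSEs = 25.1000.
Average = 25.1000 / 6 = 4.1833.

4.1833


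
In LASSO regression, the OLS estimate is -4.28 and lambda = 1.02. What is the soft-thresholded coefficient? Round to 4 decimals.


Check: |-4.28| = 4.28 vs lambda = 1.02.
Since |beta| > lambda, coefficient = sign(beta)*(|beta| - lambda) = -3.2600.
Soft-thresholded coefficient = -3.2600.

-3.2600


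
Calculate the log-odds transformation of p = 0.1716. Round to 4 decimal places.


1 - p = 0.8284.
p/(1-p) = 0.2071.
logit = ln(0.2071) = -1.5743.

-1.5743


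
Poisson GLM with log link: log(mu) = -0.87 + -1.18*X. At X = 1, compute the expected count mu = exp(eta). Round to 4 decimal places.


Compute eta = -0.87 + -1.18 * 1 = -2.0500.
Apply inverse link: mu = e^-2.0500 = 0.1287.

0.1287


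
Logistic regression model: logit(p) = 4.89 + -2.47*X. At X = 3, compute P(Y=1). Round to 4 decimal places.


Linear predictor: z = 4.89 + -2.47 * 3 = -2.5200.
P = 1/(1 + exp(2.5200)) = 1/(1 + 12.4286) = 0.0745.

0.0745


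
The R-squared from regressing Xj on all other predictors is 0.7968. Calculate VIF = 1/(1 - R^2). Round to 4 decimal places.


VIF = 1 / (1 - 0.7968).
= 1 / 0.2032 = 4.9213.

4.9213


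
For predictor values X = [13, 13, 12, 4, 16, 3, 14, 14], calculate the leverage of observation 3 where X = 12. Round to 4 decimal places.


n = 8, xbar = 11.1250.
SXX = sum((xi - xbar)^2) = 164.8750.
h = 1/8 + (12 - 11.1250)^2 / 164.8750 = 0.1296.

0.1296


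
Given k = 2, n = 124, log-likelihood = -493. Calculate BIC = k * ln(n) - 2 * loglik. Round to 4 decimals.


ln(124) = 4.820282.
k * ln(n) = 2 * 4.820282 = 9.640564.
-2L = 986.
BIC = 9.640564 + 986 = 995.640564, which rounds to 995.6406.

995.6406


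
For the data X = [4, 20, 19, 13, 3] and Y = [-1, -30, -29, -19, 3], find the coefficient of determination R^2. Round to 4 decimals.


The fitted line is Y = 7.4243 + -1.9173*X.
SSres = 5.4304, SStot = 956.8000.
R^2 = 1 - SSres/SStot = 0.9943.

0.9943


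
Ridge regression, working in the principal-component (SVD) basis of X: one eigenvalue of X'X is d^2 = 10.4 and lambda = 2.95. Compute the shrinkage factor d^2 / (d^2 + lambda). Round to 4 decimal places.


Compute the denominator: 10.4 + 2.95 = 13.3500.
Shrinkage factor = 10.4 / 13.3500 = 0.7790.

0.7790


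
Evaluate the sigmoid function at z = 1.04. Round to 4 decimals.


exp(-1.0400) = 0.3535.
1 + exp(-z) = 1.3535.
sigmoid = 1/1.3535 = 0.7389.

0.7389


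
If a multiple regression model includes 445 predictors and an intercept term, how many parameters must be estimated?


Including the intercept, the model has 445 predictor coefficients + 1 intercept.
Total = 446.

446


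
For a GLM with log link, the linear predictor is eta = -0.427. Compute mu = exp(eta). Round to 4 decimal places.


Apply the inverse link:
mu = e^-0.427 = 0.6525.

0.6525


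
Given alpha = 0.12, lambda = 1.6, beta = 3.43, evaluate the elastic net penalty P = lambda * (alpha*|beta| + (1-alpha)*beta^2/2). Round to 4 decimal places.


alpha * |beta| = 0.12 * 3.43 = 0.4116.
(1-alpha) * beta^2/2 = 0.88 * 11.7649/2 = 5.1766.
Total = 1.6 * (0.4116 + 5.1766) = 8.9410.

8.9410


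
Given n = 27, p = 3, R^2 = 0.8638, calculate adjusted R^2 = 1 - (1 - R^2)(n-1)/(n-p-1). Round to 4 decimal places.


Using the formula:
(1 - 0.8638) = 0.1362.
Multiply by 26/23: 0.1362 * 26 = 3.5412, then 3.5412 / 23 = 0.1540.
Adj R^2 = 1 - 0.1540 = 0.8460.

0.8460


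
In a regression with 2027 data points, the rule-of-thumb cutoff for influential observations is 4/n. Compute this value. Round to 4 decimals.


Using the rule of thumb:
Threshold = 4 / 2027 = 0.0020.

0.0020


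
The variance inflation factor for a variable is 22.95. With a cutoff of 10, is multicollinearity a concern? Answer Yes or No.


Compare VIF = 22.95 to the threshold of 10.
22.95 >= 10, so the answer is Yes.

Yes


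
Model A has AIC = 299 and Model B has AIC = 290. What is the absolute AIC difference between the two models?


|AIC_A - AIC_B| = |299 - 290| = 9.
Model B is preferred (lower AIC).

9


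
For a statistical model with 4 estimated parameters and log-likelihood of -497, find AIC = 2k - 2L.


AIC = 2k - 2*loglik = 2(4) - 2(-497).
= 8 + 994 = 1002.

1002


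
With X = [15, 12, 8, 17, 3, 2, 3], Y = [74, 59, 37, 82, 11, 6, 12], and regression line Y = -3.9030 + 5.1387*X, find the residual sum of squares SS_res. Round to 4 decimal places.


For each point, residual = actual - predicted.
Residuals: [0.8225, 1.2386, -0.2066, -1.4549, -0.5131, -0.3744, 0.4869].
Sum of squared residuals = 5.0106.

5.0106


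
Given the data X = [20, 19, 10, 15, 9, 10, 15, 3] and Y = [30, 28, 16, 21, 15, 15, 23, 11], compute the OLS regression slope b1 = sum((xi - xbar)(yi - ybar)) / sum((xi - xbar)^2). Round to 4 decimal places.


First compute the means: xbar = 12.6250, ybar = 19.8750.
Then S_xx = sum((xi - xbar)^2) = 225.8750.
S_xy = sum((xi - xbar)(yi - ybar)) = 262.6250.
b1 = S_xy / S_xx = 262.6250 / 225.8750 = 1.1627.

1.1627


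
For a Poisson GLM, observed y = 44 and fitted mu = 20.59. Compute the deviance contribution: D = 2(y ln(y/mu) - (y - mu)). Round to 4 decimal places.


y/mu = 44/20.59 = 2.136960 (approx.), and ln(44/20.59) = 0.759384.
y * ln(y/mu) = 44 * 0.759384 = 33.412896.
y - mu = 23.41.
D = 2 * (33.412896 - 23.41) = 20.005792, which rounds to 20.0058.

20.0058


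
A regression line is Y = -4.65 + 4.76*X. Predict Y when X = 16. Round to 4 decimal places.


Plug X = 16 into Y = -4.65 + 4.76*X:
Y = -4.65 + 76.1600 = 71.5100.

71.5100


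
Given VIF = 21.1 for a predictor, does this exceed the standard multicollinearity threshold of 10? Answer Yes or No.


Compare VIF = 21.1 to the threshold of 10.
21.1 >= 10, so the answer is Yes.

Yes


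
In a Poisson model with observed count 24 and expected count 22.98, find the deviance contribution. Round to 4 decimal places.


First: ln(24/22.98) = 0.043430.
Then: 24 * 0.043430 = 1.042320.
y - mu = 24 - 22.98 = 1.02.
D = 2(1.042320 - 1.02) = 0.044640, which rounds to 0.0446.

0.0446


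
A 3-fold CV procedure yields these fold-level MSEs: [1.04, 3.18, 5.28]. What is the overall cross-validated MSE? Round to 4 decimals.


Total MSE across folds = 9.5000.
CV-MSE = 9.5000/3 = 3.1667.

3.1667


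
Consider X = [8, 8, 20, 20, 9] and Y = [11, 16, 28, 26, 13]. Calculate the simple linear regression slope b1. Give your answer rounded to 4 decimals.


First compute the means: xbar = 13.0000, ybar = 18.8000.
Then S_xx = sum((xi - xbar)^2) = 164.0000.
S_xy = sum((xi - xbar)(yi - ybar)) = 191.0000.
b1 = S_xy / S_xx = 191.0000 / 164.0000 = 1.1646.

1.1646


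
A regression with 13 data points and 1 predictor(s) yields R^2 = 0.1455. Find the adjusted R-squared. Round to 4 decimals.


Adjusted R^2 = 1 - (1 - R^2) * (n-1)/(n-p-1).
(1 - R^2) = 0.8545.
(n-1)/(n-p-1) = 12/11.
(1 - R^2) * (n-1) = 0.8545 * 12 = 10.2540.
Divide by (n-p-1): 10.2540 / 11 = 0.9322.
Adj R^2 = 1 - 0.9322 = 0.0678.

0.0678


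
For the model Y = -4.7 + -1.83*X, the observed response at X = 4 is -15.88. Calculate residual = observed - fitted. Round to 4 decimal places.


Predicted = -4.7 + -1.83 * 4 = -12.0200.
Residual = -15.88 - -12.0200 = -3.8600.

-3.8600


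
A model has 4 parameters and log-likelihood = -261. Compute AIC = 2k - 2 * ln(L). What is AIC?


AIC = 2k - 2*loglik = 2(4) - 2(-261).
= 8 + 522 = 530.

530


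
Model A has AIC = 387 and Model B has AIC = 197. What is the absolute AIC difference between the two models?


Compute |387 - 197| = 190.
Model B has the smaller AIC.

190


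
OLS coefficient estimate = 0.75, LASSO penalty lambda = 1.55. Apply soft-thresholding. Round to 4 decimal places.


|beta_OLS| = 0.75.
lambda = 1.55.
Since |beta| <= lambda, the coefficient is set to 0.
Result = 0.0000.

0.0000


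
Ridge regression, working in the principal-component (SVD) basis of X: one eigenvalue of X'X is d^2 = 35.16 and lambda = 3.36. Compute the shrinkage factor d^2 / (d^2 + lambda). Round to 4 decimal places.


Compute the denominator: 35.16 + 3.36 = 38.5200.
Shrinkage factor = 35.16 / 38.5200 = 0.9128.

0.9128


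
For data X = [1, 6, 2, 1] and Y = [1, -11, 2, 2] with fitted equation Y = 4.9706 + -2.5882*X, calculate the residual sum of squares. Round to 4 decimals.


For each point, residual = actual - predicted.
Residuals: [-1.3824, -0.4414, 2.2058, -0.3824].
Sum of squared residuals = 7.1176.

7.1176


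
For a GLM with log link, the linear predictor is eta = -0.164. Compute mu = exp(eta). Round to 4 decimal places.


The inverse log link gives:
mu = exp(-0.164) = 0.8487.

0.8487


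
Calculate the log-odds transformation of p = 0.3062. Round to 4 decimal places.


1 - p = 0.6938.
p/(1-p) = 0.4413.
logit = ln(0.4413) = -0.8179.

-0.8179


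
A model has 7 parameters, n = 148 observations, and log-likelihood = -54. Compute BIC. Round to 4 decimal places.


ln(148) = 4.997212.
k * ln(n) = 7 * 4.997212 = 34.980484.
-2L = 108.
BIC = 34.980484 + 108 = 142.980484, which rounds to 142.9805.

142.9805


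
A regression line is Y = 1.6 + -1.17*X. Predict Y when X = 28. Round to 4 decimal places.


Predicted value:
Y = 1.6 + (-1.17)(28) = 1.6 + -32.7600 = -31.1600.

-31.1600


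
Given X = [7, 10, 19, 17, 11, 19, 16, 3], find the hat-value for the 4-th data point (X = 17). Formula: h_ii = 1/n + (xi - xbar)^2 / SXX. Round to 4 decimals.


Compute xbar = 12.7500 with n = 8 observations.
SXX = 245.5000.
Leverage = 1/8 + (17 - 12.7500)^2/245.5000 = 0.1986.

0.1986


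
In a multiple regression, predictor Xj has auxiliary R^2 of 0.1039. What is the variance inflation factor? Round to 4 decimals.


Using VIF = 1/(1 - R^2_j):
1 - 0.1039 = 0.8961.
VIF = 1.1159.

1.1159


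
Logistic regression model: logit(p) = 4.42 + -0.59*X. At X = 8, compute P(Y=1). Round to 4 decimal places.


z = 4.42 + -0.59 * 8 = -0.3000.
Sigmoid: P = 1 / (1 + exp(0.3000)) = 0.4256.

0.4256


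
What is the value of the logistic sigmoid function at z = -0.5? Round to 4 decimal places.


First, exp(0.5000) = 1.6487.
Then sigma(z) = 1/(1 + 1.6487) = 0.3775.

0.3775


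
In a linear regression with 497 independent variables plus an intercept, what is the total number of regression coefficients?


Each predictor gets one coefficient, plus one intercept.
Total parameters = 497 + 1 = 498.

498


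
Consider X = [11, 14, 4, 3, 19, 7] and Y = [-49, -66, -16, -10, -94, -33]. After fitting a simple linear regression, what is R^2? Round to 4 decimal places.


The fitted line is Y = 5.0139 + -5.1394*X.
SSres = 13.6167, SStot = 5067.3333.
R^2 = 1 - SSres/SStot = 0.9973.

0.9973


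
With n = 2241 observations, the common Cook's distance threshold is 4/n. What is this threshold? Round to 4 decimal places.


The threshold is 4/n.
4/2241 = 0.0018.

0.0018


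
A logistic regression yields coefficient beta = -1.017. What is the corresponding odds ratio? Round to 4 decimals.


Odds ratio = exp(beta) = exp(-1.017).
= 0.3617.

0.3617


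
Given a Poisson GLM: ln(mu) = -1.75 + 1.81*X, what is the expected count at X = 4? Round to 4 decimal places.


Linear predictor: eta = -1.75 + (1.81)(4) = 5.4900.
Expected count: mu = exp(5.4900) = 242.2572.

242.2572


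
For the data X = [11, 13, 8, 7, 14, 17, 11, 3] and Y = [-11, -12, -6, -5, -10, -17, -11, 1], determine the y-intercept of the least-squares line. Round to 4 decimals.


First find the slope: b1 = -1.1875.
Means: xbar = 10.5000, ybar = -8.8750.
b0 = ybar - b1 * xbar = -8.8750 - -1.1875 * 10.5000 = 3.5938.

3.5938


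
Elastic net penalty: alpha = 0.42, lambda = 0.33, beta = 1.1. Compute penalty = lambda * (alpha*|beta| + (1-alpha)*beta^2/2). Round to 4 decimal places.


alpha * |beta| = 0.42 * 1.1 = 0.4620.
(1-alpha) * beta^2/2 = 0.58 * 1.2100/2 = 0.3509.
Total = 0.33 * (0.4620 + 0.3509) = 0.2683.

0.2683


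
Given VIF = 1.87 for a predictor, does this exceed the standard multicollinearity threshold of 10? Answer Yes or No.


Check: VIF = 1.87 vs threshold = 10.
Since 1.87 < 10, the answer is No.

No


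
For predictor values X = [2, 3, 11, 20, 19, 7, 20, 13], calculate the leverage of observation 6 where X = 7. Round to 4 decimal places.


Mean of X: xbar = 11.8750.
SXX = 384.8750.
For X = 7: h = 1/8 + (7 - 11.8750)^2/384.8750 = 0.1867.

0.1867


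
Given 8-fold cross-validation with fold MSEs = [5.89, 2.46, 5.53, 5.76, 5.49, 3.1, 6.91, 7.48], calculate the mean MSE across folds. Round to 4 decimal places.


Sum of fold MSEs = 42.6200.
Average = 42.6200 / 8 = 5.3275.

5.3275


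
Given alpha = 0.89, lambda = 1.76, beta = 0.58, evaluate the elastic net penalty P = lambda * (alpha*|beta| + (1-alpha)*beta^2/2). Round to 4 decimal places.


alpha * |beta| = 0.89 * 0.58 = 0.5162.
(1-alpha) * beta^2/2 = 0.11 * 0.3364/2 = 0.0185.
Total = 1.76 * (0.5162 + 0.0185) = 0.9411.

0.9411


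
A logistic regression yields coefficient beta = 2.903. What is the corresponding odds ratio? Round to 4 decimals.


Odds ratio = exp(beta) = exp(2.903).
= 18.2287.

18.2287


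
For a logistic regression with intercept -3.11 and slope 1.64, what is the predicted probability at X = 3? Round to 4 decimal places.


Compute z = -3.11 + (1.64)(3) = 1.8100.
exp(-z) = 0.1637.
P = 1/(1 + 0.1637) = 0.8594.

0.8594


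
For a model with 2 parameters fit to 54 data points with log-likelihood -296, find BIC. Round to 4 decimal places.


Compute k*ln(n) = 2*ln(54) = 2*3.988984 = 7.977968.
Then -2*loglik = 592.
BIC = 7.977968 + 592 = 599.977968, which rounds to 599.9780.

599.9780


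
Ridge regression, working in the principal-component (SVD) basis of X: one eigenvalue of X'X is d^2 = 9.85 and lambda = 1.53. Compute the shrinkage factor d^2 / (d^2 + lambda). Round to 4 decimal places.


d^2 + lambda = 9.85 + 1.53 = 11.3800.
Shrinkage factor = 9.85/11.3800 = 0.8656.

0.8656


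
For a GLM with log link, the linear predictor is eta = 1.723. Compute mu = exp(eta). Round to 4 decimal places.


mu = exp(eta) = exp(1.723).
= 5.6013.

5.6013


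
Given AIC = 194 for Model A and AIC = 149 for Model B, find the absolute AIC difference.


|AIC_A - AIC_B| = |194 - 149| = 45.
Model B is preferred (lower AIC).

45


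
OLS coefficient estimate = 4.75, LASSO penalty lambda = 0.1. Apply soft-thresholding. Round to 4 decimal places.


|beta_OLS| = 4.75.
lambda = 0.1.
Since |beta| > lambda, coefficient = sign(beta)*(|beta| - lambda) = 4.6500.
Result = 4.6500.

4.6500


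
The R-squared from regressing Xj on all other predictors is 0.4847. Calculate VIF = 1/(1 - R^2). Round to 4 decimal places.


VIF = 1 / (1 - 0.4847).
= 1 / 0.5153 = 1.9406.

1.9406


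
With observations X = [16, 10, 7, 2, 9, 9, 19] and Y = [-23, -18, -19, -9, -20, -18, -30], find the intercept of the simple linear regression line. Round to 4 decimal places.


The slope is b1 = -1.0545.
Sample means are xbar = 10.2857 and ybar = -19.5714.
Intercept: b0 = -19.5714 - (-1.0545)(10.2857) = -8.7254.

-8.7254


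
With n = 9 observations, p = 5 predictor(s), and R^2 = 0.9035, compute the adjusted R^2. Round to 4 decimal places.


Adjusted R^2 = 1 - (1 - R^2) * (n-1)/(n-p-1).
(1 - R^2) = 0.0965.
(n-1)/(n-p-1) = 8/3.
(1 - R^2) * (n-1) = 0.0965 * 8 = 0.7720.
Divide by (n-p-1): 0.7720 / 3 = 0.2573.
Adj R^2 = 1 - 0.2573 = 0.7427.

0.7427


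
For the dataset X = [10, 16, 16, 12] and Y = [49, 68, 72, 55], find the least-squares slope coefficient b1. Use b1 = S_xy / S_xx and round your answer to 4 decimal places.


Calculate xbar = 13.5000, ybar = 61.0000.
S_xx = 27.0000, S_xy = 96.0000.
Using b1 = S_xy / S_xx = 96.0000 / 27.0000, we get b1 = 3.5556.

3.5556


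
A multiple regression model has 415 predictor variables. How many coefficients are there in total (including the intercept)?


Each predictor gets one coefficient, plus one intercept.
Total parameters = 415 + 1 = 416.

416


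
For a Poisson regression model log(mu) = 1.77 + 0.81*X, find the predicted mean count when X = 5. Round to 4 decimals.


eta = 1.77 + 0.81 * 5 = 5.8200.
mu = exp(5.8200) = 336.9721.

336.9721


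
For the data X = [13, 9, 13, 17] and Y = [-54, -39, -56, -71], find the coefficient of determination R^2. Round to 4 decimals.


The fitted line is Y = -3.0000 + -4.0000*X.
SSres = 2.0000, SStot = 514.0000.
R^2 = 1 - SSres/SStot = 0.9961.

0.9961


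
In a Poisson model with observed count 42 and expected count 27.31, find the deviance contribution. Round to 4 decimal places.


First: ln(42/27.31) = 0.430417.
Then: 42 * 0.430417 = 18.077514.
y - mu = 42 - 27.31 = 14.69.
D = 2(18.077514 - 14.69) = 6.775028, which rounds to 6.7750.

6.7750


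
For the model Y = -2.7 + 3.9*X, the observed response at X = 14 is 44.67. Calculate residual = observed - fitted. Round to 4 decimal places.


Fitted value at X = 14 is yhat = -2.7 + 3.9*14 = 51.9000.
Residual = 44.67 - 51.9000 = -7.2300.

-7.2300


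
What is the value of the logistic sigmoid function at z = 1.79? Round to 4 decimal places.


exp(-1.7900) = 0.1670.
1 + exp(-z) = 1.1670.
sigmoid = 1/1.1670 = 0.8569.

0.8569


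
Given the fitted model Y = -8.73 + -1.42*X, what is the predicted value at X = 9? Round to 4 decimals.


Predicted value:
Y = -8.73 + (-1.42)(9) = -8.73 + -12.7800 = -21.5100.

-21.5100


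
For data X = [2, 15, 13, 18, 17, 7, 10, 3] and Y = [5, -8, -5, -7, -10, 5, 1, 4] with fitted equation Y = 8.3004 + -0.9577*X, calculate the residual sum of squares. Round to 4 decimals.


Compute predicted values, then residuals = yi - yhat_i.
Residuals: [-1.3850, -1.9349, -0.8503, 1.9382, -2.0195, 3.4035, 2.2766, -1.4273].
SSres = sum(residual^2) = 33.0240.

33.0240


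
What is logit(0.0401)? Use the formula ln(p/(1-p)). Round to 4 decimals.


Compute the odds: 0.0401/0.9599 = 0.0418.
Take the natural log: ln(0.0418) = -3.1755.

-3.1755


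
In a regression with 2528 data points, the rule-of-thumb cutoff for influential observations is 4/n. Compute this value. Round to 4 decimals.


The threshold is 4/n.
4/2528 = 0.0016.

0.0016


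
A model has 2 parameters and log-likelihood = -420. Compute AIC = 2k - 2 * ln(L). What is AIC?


AIC = 2*2 - 2*(-420).
= 4 + 840 = 844.

844


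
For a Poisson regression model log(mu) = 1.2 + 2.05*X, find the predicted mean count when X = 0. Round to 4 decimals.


eta = 1.2 + 2.05 * 0 = 1.2000.
mu = exp(1.2000) = 3.3201.

3.3201


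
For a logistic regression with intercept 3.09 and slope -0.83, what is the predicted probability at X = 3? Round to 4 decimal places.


Compute z = 3.09 + (-0.83)(3) = 0.6000.
exp(-z) = 0.5488.
P = 1/(1 + 0.5488) = 0.6457.

0.6457


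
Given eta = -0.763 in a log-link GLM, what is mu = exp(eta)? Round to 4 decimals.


The inverse log link gives:
mu = exp(-0.763) = 0.4663.

0.4663


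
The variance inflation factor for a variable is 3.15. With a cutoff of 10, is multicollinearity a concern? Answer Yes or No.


The threshold is 10.
VIF = 3.15 is < 10.
Multicollinearity indication: No.

No


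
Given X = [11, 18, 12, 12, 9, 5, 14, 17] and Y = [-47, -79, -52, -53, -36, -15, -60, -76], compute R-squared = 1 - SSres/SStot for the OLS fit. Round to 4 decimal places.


Fit the OLS line: b0 = 8.2065, b1 = -4.9352.
SSres = 11.4818.
SStot = 3019.5000.
R^2 = 1 - 11.4818/3019.5000 = 0.9962.

0.9962


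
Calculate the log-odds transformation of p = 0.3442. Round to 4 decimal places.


Compute the odds: 0.3442/0.6558 = 0.5249.
Take the natural log: ln(0.5249) = -0.6446.

-0.6446


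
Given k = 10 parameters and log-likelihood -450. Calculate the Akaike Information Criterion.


AIC = 2*10 - 2*(-450).
= 20 + 900 = 920.

920


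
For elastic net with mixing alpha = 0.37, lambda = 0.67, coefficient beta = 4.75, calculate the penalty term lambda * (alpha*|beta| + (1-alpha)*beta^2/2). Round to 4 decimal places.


L1 component = 0.37 * |4.75| = 1.7575.
L2 component = 0.63 * 4.75^2 / 2 = 7.1072.
Penalty = 0.67 * (1.7575 + 7.1072) = 0.67 * 8.8647 = 5.9393.

5.9393


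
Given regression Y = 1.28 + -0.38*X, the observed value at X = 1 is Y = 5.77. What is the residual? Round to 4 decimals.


Compute yhat = 1.28 + (-0.38)(1) = 0.9000.
Residual = actual - predicted = 5.77 - 0.9000 = 4.8700.

4.8700


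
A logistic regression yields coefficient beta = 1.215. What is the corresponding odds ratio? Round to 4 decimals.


The odds ratio is computed as:
OR = e^(1.215) = 3.3703.

3.3703


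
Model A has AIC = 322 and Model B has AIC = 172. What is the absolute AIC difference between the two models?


Compute |322 - 172| = 150.
Model B has the smaller AIC.

150


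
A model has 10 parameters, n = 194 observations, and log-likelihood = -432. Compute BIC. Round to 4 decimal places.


Compute k*ln(n) = 10*ln(194) = 10*5.267858 = 52.678580.
Then -2*loglik = 864.
BIC = 52.678580 + 864 = 916.678580, which rounds to 916.6786.

916.6786


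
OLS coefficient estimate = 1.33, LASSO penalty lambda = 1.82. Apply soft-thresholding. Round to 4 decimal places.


|beta_OLS| = 1.33.
lambda = 1.82.
Since |beta| <= lambda, the coefficient is set to 0.
Result = 0.0000.

0.0000


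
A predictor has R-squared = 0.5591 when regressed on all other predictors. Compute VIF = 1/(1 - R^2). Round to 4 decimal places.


Using VIF = 1/(1 - R^2_j):
1 - 0.5591 = 0.4409.
VIF = 2.2681.

2.2681


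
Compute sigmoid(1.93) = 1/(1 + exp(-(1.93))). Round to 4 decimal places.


First, exp(-1.9300) = 0.1451.
Then sigma(z) = 1/(1 + 0.1451) = 0.8732.

0.8732


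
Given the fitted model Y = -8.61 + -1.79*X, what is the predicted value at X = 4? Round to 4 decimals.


Predicted value:
Y = -8.61 + (-1.79)(4) = -8.61 + -7.1600 = -15.7700.

-15.7700


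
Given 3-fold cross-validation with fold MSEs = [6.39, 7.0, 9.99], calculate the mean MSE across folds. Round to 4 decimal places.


Add all fold MSEs: 23.3800.
Divide by k = 3: 23.3800/3 = 7.7933.

7.7933


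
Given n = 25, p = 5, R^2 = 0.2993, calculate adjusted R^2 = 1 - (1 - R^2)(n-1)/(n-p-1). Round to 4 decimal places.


Plug in: Adj R^2 = 1 - (1 - 0.2993) * 24/19.
= 1 - 0.7007 * 24/19
= 1 - 16.8168 / 19
= 1 - 0.8851 = 0.1149.

0.1149


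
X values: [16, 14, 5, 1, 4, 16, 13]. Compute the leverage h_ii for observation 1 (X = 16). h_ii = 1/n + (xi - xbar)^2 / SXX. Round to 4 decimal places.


Mean of X: xbar = 9.8571.
SXX = 238.8571.
For X = 16: h = 1/7 + (16 - 9.8571)^2/238.8571 = 0.3008.

0.3008


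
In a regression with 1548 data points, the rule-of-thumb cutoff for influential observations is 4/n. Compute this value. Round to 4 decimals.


Cook's distance cutoff = 4/n = 4/1548.
= 0.0026.

0.0026


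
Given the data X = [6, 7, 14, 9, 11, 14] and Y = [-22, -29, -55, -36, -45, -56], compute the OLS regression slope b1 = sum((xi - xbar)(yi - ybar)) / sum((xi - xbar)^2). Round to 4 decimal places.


Calculate xbar = 10.1667, ybar = -40.5000.
S_xx = 58.8333, S_xy = -237.5000.
Using b1 = S_xy / S_xx = -237.5000 / 58.8333, we get b1 = -4.0368.

-4.0368


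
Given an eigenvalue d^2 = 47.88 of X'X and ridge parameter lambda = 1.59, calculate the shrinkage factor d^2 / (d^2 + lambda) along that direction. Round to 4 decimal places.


Compute the denominator: 47.88 + 1.59 = 49.4700.
Shrinkage factor = 47.88 / 49.4700 = 0.9679.

0.9679


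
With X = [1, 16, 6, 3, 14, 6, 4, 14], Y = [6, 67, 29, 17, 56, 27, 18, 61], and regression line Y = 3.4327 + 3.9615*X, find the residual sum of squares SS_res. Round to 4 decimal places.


Compute predicted values, then residuals = yi - yhat_i.
Residuals: [-1.3942, 0.1833, 1.7983, 1.6828, -2.8937, -0.2017, -1.2787, 2.1063].
SSres = sum(residual^2) = 22.5288.

22.5288


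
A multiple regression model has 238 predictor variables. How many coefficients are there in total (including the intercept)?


Including the intercept, the model has 238 predictor coefficients + 1 intercept.
Total = 239.

239


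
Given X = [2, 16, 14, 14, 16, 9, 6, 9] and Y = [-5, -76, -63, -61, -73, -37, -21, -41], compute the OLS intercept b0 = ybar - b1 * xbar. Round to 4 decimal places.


The slope is b1 = -4.9876.
Sample means are xbar = 10.7500 and ybar = -47.1250.
Intercept: b0 = -47.1250 - (-4.9876)(10.7500) = 6.4917.

6.4917


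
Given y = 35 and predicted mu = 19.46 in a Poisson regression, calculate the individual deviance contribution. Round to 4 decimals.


y/mu = 35/19.46 = 1.798561 (approx.), and ln(35/19.46) = 0.586987.
y * ln(y/mu) = 35 * 0.586987 = 20.544545.
y - mu = 15.54.
D = 2 * (20.544545 - 15.54) = 10.009090, which rounds to 10.0091.

10.0091


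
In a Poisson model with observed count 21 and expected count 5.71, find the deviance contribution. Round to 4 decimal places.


First: ln(21/5.71) = 1.302303.
Then: 21 * 1.302303 = 27.348363.
y - mu = 21 - 5.71 = 15.29.
D = 2(27.348363 - 15.29) = 24.116726, which rounds to 24.1167.

24.1167


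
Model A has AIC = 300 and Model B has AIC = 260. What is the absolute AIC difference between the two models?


|AIC_A - AIC_B| = |300 - 260| = 40.
Model B is preferred (lower AIC).

40


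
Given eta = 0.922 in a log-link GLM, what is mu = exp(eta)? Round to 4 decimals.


Apply the inverse link:
mu = e^0.922 = 2.5143.

2.5143


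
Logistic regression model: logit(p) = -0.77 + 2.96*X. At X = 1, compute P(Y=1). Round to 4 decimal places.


Linear predictor: z = -0.77 + 2.96 * 1 = 2.1900.
P = 1/(1 + exp(-2.1900)) = 1/(1 + 0.1119) = 0.8993.

0.8993


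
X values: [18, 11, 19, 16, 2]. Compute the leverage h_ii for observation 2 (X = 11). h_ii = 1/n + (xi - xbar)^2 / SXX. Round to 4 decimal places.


Compute xbar = 13.2000 with n = 5 observations.
SXX = 194.8000.
Leverage = 1/5 + (11 - 13.2000)^2/194.8000 = 0.2248.

0.2248


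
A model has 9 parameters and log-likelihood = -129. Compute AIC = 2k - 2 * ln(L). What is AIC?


Compute:
2k = 2*9 = 18.
-2*loglik = -2*(-129) = 258.
AIC = 18 + 258 = 276.

276


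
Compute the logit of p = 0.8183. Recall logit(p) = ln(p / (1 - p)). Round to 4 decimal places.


Compute the odds: 0.8183/0.1817 = 4.5036.
Take the natural log: ln(4.5036) = 1.5049.

1.5049


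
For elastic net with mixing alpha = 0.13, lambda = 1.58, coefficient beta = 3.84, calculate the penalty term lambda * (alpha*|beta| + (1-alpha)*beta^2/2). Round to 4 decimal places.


alpha * |beta| = 0.13 * 3.84 = 0.4992.
(1-alpha) * beta^2/2 = 0.87 * 14.7456/2 = 6.4143.
Total = 1.58 * (0.4992 + 6.4143) = 10.9234.

10.9234


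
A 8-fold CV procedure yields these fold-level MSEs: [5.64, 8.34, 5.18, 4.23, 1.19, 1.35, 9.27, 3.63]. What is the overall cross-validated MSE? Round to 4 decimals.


Add all fold MSEs: 38.8300.
Divide by k = 8: 38.8300/8 = 4.8538.

4.8538


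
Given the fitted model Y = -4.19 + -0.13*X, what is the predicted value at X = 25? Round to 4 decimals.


Predicted value:
Y = -4.19 + (-0.13)(25) = -4.19 + -3.2500 = -7.4400.

-7.4400


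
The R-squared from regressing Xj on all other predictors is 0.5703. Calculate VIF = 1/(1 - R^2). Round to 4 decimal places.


Using VIF = 1/(1 - R^2_j):
1 - 0.5703 = 0.4297.
VIF = 2.3272.

2.3272


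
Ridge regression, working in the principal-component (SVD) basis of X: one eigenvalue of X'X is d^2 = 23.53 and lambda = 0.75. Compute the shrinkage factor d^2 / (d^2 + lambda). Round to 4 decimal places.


d^2 + lambda = 23.53 + 0.75 = 24.2800.
Shrinkage factor = 23.53/24.2800 = 0.9691.

0.9691


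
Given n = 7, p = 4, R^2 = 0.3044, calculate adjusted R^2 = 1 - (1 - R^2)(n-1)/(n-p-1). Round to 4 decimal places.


Adjusted R^2 = 1 - (1 - R^2) * (n-1)/(n-p-1).
(1 - R^2) = 0.6956.
(n-1)/(n-p-1) = 6/2.
(1 - R^2) * (n-1) = 0.6956 * 6 = 4.1736.
Divide by (n-p-1): 4.1736 / 2 = 2.0868.
Adj R^2 = 1 - 2.0868 = -1.0868.

-1.0868


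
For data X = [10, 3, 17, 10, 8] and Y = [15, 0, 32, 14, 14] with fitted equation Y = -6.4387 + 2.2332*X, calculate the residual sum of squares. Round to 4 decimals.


Predicted values from Y = -6.4387 + 2.2332*X.
Residuals: [-0.8933, -0.2609, 0.4743, -1.8933, 2.5731].
SSres = 11.2964.

11.2964


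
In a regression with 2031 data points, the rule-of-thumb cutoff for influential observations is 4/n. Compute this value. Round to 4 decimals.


Using the rule of thumb:
Threshold = 4 / 2031 = 0.0020.

0.0020


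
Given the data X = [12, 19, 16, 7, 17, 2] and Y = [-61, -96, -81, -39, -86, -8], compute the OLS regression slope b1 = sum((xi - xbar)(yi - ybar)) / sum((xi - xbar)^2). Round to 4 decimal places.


First compute the means: xbar = 12.1667, ybar = -61.8333.
Then S_xx = sum((xi - xbar)^2) = 214.8333.
S_xy = sum((xi - xbar)(yi - ybar)) = -1089.1667.
b1 = S_xy / S_xx = -1089.1667 / 214.8333 = -5.0698.

-5.0698


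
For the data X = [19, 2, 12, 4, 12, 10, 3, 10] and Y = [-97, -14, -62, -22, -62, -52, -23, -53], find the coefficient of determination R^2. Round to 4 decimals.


The fitted line is Y = -5.0424 + -4.7870*X.
SSres = 20.4359, SStot = 5290.8750.
R^2 = 1 - SSres/SStot = 0.9961.

0.9961


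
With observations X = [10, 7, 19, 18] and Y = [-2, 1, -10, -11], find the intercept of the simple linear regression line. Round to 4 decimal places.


First find the slope: b1 = -0.9905.
Means: xbar = 13.5000, ybar = -5.5000.
b0 = ybar - b1 * xbar = -5.5000 - -0.9905 * 13.5000 = 7.8714.

7.8714


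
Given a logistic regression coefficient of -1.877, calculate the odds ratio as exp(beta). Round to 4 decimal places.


Odds ratio = exp(beta) = exp(-1.877).
= 0.1530.

0.1530


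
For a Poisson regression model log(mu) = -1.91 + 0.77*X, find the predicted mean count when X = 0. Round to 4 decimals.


eta = -1.91 + 0.77 * 0 = -1.9100.
mu = exp(-1.9100) = 0.1481.

0.1481


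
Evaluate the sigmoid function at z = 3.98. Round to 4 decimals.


exp(-3.9800) = 0.0187.
1 + exp(-z) = 1.0187.
sigmoid = 1/1.0187 = 0.9817.

0.9817


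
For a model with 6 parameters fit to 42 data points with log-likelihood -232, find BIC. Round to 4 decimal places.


Compute k*ln(n) = 6*ln(42) = 6*3.737670 = 22.426020.
Then -2*loglik = 464.
BIC = 22.426020 + 464 = 486.426020, which rounds to 486.4260.

486.4260


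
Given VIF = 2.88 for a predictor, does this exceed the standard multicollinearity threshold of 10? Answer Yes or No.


Compare VIF = 2.88 to the threshold of 10.
2.88 < 10, so the answer is No.

No


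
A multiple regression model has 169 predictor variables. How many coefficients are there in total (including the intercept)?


Total coefficients = number of predictors + 1 (for the intercept).
= 169 + 1 = 170.

170


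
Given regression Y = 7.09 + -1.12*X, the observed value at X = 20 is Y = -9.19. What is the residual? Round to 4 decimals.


Predicted = 7.09 + -1.12 * 20 = -15.3100.
Residual = -9.19 - -15.3100 = 6.1200.

6.1200


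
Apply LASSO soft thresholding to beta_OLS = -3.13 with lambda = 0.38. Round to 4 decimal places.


Check: |-3.13| = 3.13 vs lambda = 0.38.
Since |beta| > lambda, coefficient = sign(beta)*(|beta| - lambda) = -2.7500.
Soft-thresholded coefficient = -2.7500.

-2.7500


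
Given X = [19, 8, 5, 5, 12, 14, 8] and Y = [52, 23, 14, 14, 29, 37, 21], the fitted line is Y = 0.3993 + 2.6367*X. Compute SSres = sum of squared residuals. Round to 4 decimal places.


Compute predicted values, then residuals = yi - yhat_i.
Residuals: [1.5034, 1.5071, 0.4172, 0.4172, -3.0397, -0.3131, -0.4929].
SSres = sum(residual^2) = 14.4604.

14.4604


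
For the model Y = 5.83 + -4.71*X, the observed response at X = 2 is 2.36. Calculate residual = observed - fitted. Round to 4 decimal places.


Compute yhat = 5.83 + (-4.71)(2) = -3.5900.
Residual = actual - predicted = 2.36 - -3.5900 = 5.9500.

5.9500


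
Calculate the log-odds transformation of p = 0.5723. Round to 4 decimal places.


Compute the odds: 0.5723/0.4277 = 1.3381.
Take the natural log: ln(1.3381) = 0.2912.

0.2912


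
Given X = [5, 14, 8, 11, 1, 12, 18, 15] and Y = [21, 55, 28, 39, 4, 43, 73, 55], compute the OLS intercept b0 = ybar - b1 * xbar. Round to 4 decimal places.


First find the slope: b1 = 3.8899.
Means: xbar = 10.5000, ybar = 39.7500.
b0 = ybar - b1 * xbar = 39.7500 - 3.8899 * 10.5000 = -1.0940.

-1.0940


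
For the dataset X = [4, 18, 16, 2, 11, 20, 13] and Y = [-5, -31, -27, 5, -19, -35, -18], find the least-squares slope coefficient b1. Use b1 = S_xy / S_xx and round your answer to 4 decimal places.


First compute the means: xbar = 12.0000, ybar = -18.5714.
Then S_xx = sum((xi - xbar)^2) = 282.0000.
S_xy = sum((xi - xbar)(yi - ybar)) = -583.0000.
b1 = S_xy / S_xx = -583.0000 / 282.0000 = -2.0674.

-2.0674


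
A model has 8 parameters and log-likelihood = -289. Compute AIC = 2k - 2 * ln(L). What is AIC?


AIC = 2k - 2*loglik = 2(8) - 2(-289).
= 16 + 578 = 594.

594


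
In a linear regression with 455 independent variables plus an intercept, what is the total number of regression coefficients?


Including the intercept, the model has 455 predictor coefficients + 1 intercept.
Total = 456.

456


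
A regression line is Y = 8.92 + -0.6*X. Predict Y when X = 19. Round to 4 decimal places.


Plug X = 19 into Y = 8.92 + -0.6*X:
Y = 8.92 + -11.4000 = -2.4800.

-2.4800


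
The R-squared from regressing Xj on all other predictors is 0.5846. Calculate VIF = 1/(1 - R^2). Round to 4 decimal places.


VIF = 1 / (1 - 0.5846).
= 1 / 0.4154 = 2.4073.

2.4073


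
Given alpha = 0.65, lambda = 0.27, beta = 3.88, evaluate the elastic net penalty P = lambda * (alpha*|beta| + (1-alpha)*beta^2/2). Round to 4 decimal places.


Compute:
L1 = 0.65 * 3.88 = 2.5220.
L2 = 0.35 * 3.88^2 / 2 = 2.6345.
Penalty = 0.27 * (2.5220 + 2.6345) = 1.3923.

1.3923


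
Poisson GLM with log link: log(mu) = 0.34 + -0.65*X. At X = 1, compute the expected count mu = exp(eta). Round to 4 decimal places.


Compute eta = 0.34 + -0.65 * 1 = -0.3100.
Apply inverse link: mu = e^-0.3100 = 0.7334.

0.7334


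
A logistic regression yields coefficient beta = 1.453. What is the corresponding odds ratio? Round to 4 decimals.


Odds ratio = exp(beta) = exp(1.453).
= 4.2759.

4.2759


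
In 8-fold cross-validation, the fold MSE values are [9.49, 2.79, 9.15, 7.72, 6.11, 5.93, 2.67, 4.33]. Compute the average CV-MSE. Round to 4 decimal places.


Add all fold MSEs: 48.1900.
Divide by k = 8: 48.1900/8 = 6.0238.

6.0238


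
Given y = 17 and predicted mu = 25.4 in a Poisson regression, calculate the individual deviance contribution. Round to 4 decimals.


Compute y*ln(y/mu) = 17*ln(17/25.4) = 17*-0.401536 = -6.826112.
y - mu = -8.4.
D = 2*(-6.826112 - (-8.4)) = 3.147776, which rounds to 3.1478.

3.1478


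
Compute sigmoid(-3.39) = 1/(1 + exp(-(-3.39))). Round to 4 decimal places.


Compute exp(3.3900) = 29.6660.
Sigmoid = 1 / (1 + 29.6660) = 1 / 30.6660 = 0.0326.

0.0326


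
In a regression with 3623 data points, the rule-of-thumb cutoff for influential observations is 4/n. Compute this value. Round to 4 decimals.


Cook's distance cutoff = 4/n = 4/3623.
= 0.0011.

0.0011


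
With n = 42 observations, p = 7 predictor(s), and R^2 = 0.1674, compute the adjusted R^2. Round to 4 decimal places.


Using the formula:
(1 - 0.1674) = 0.8326.
Multiply by 41/34: 0.8326 * 41 = 34.1366, then 34.1366 / 34 = 1.0040.
Adj R^2 = 1 - 1.0040 = -0.0040.

-0.0040


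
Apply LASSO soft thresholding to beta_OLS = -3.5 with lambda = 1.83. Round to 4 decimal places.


|beta_OLS| = 3.5.
lambda = 1.83.
Since |beta| > lambda, coefficient = sign(beta)*(|beta| - lambda) = -1.6700.
Result = -1.6700.

-1.6700


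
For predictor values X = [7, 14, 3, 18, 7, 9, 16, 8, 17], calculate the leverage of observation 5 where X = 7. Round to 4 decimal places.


n = 9, xbar = 11.0000.
SXX = sum((xi - xbar)^2) = 228.0000.
h = 1/9 + (7 - 11.0000)^2 / 228.0000 = 0.1813.

0.1813


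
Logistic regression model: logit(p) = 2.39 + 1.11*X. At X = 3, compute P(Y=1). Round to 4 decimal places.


z = 2.39 + 1.11 * 3 = 5.7200.
Sigmoid: P = 1 / (1 + exp(-5.7200)) = 0.9967.

0.9967


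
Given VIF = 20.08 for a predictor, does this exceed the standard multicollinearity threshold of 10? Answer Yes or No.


Compare VIF = 20.08 to the threshold of 10.
20.08 >= 10, so the answer is Yes.

Yes


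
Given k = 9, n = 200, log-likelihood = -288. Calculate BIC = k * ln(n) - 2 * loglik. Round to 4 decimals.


Compute k*ln(n) = 9*ln(200) = 9*5.298317 = 47.684853.
Then -2*loglik = 576.
BIC = 47.684853 + 576 = 623.684853, which rounds to 623.6849.

623.6849


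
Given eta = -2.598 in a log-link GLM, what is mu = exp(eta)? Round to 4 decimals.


The inverse log link gives:
mu = exp(-2.598) = 0.0744.

0.0744


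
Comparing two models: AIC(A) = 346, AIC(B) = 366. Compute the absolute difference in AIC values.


|AIC_A - AIC_B| = |346 - 366| = 20.
Model A is preferred (lower AIC).

20


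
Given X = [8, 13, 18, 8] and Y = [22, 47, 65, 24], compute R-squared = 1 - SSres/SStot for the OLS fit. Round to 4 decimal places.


Fit the OLS line: b0 = -10.4909, b1 = 4.2545.
SSres = 8.5455.
SStot = 1253.0000.
R^2 = 1 - 8.5455/1253.0000 = 0.9932.

0.9932


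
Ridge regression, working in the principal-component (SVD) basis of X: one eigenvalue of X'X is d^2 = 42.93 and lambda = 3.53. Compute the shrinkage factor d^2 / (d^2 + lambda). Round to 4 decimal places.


Denominator = d^2 + lambda = 42.93 + 3.53 = 46.4600.
Shrinkage = 42.93 / 46.4600 = 0.9240.

0.9240


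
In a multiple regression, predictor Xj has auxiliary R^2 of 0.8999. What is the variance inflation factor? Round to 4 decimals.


Denominator: 1 - 0.8999 = 0.1001.
VIF = 1 / 0.1001 = 9.9900.

9.9900


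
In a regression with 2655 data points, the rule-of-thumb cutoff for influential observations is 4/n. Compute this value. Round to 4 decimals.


The threshold is 4/n.
4/2655 = 0.0015.

0.0015


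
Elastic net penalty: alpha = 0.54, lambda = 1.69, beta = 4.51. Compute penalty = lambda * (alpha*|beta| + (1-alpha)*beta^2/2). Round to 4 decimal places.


Compute:
L1 = 0.54 * 4.51 = 2.4354.
L2 = 0.46 * 4.51^2 / 2 = 4.6782.
Penalty = 1.69 * (2.4354 + 4.6782) = 12.0220.

12.0220


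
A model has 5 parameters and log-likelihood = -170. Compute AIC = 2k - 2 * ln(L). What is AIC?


AIC = 2*5 - 2*(-170).
= 10 + 340 = 350.

350


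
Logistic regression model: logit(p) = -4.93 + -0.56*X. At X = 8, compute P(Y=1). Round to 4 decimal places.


Compute z = -4.93 + (-0.56)(8) = -9.4100.
exp(-z) = 12209.8710.
P = 1/(1 + 12209.8710) = 0.0001.

0.0001


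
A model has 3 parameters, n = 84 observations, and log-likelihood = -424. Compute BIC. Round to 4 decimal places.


k * ln(n) = 3 * ln(84) = 3 * 4.430817 = 13.292451.
-2 * loglik = -2 * (-424) = 848.
BIC = 13.292451 + 848 = 861.292451, which rounds to 861.2925.

861.2925
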